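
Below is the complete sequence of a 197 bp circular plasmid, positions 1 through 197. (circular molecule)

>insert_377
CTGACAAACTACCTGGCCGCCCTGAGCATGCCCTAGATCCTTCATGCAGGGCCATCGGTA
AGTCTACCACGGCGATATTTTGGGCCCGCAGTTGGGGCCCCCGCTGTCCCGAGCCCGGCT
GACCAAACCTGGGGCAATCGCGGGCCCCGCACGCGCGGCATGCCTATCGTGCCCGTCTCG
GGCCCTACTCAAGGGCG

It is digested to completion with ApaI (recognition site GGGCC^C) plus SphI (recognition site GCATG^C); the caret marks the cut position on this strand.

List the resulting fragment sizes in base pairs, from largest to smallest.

56, 47, 43, 22, 16, 13 bp

ApaI sites (GGGCCC) start at positions 82, 95, 142, 180.
ApaI cuts after base 5 of each site (before the last base), so after positions 86, 99, 146, 184.
SphI sites (GCATGC) start at positions 26, 158.
SphI cuts after base 5 of each site (before the last base), so after positions 30, 162.
Combined cut positions: 30, 86, 99, 146, 162, 184.
Circular molecule, 6 cuts → 6 fragments:
  31–86 → 56 bp
  87–99 → 13 bp
  100–146 → 47 bp
  147–162 → 16 bp
  163–184 → 22 bp
  185–197 then 1–30 → 13 + 30 = 43 bp
Sorted largest to smallest: 56, 47, 43, 22, 16, 13 bp.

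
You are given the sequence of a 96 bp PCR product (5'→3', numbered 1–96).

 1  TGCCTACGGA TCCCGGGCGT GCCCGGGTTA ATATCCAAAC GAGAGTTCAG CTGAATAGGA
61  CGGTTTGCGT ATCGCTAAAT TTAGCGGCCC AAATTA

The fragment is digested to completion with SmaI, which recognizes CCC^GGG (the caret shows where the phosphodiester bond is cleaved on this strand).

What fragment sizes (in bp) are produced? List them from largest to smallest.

SmaI sites (CCCGGG) start at positions 12, 22.
SmaI cuts after base 3 of each site, so after positions 14, 24.
Linear molecule, 2 cuts → 3 fragments:
  1–14 → 14 bp
  15–24 → 10 bp
  25–96 → 72 bp
Sorted largest to smallest: 72, 14, 10 bp.

72, 14, 10 bp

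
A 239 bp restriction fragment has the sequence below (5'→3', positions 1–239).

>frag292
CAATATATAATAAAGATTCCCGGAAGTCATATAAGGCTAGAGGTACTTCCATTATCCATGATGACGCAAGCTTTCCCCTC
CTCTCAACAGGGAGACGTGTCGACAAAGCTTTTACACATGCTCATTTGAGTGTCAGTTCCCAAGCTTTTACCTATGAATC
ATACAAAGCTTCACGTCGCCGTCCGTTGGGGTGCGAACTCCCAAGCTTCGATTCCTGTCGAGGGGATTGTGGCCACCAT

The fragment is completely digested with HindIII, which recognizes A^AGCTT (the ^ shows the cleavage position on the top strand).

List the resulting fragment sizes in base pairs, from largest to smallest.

68, 38, 37, 36, 36, 24 bp

HindIII sites (AAGCTT) start at positions 68, 106, 142, 166, 203.
HindIII cuts after the first base of each site, so after positions 68, 106, 142, 166, 203.
Linear molecule, 5 cuts → 6 fragments:
  1–68 → 68 bp
  69–106 → 38 bp
  107–142 → 36 bp
  143–166 → 24 bp
  167–203 → 37 bp
  204–239 → 36 bp
Sorted largest to smallest: 68, 38, 37, 36, 36, 24 bp.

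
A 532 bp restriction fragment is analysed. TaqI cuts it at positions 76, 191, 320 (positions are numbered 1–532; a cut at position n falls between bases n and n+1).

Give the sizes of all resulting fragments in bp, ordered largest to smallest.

212, 129, 115, 76 bp

Linear molecule, 3 cuts → 4 fragments:
  76 − 0 = 76 bp
  191 − 76 = 115 bp
  320 − 191 = 129 bp
  532 − 320 = 212 bp
Sorted largest to smallest: 212, 129, 115, 76 bp.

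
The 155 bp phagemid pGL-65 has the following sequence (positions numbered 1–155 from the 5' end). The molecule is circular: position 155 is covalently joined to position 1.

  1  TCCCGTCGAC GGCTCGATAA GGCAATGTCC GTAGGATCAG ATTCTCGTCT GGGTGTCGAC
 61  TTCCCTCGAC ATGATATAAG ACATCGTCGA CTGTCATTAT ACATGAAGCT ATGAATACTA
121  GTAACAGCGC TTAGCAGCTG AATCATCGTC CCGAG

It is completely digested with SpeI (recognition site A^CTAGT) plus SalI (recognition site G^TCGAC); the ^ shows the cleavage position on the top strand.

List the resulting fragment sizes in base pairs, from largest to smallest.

50, 43, 31, 31 bp

The SpeI site (ACTAGT) starts at position 117.
SpeI cuts after the first base of each site, so after position 117.
SalI sites (GTCGAC) start at positions 5, 55, 86.
SalI cuts after the first base of each site, so after positions 5, 55, 86.
Combined cut positions: 5, 55, 86, 117.
Circular molecule, 4 cuts → 4 fragments:
  6–55 → 50 bp
  56–86 → 31 bp
  87–117 → 31 bp
  118–155 then 1–5 → 38 + 5 = 43 bp
Sorted largest to smallest: 50, 43, 31, 31 bp.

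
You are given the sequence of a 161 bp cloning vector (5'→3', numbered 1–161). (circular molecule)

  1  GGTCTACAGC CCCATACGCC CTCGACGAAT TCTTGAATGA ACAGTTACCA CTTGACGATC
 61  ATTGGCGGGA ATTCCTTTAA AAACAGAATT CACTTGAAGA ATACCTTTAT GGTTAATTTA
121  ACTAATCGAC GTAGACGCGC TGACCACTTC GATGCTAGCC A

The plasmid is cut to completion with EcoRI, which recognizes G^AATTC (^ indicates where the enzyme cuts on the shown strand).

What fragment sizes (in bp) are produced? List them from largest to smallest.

102, 42, 17 bp

EcoRI sites (GAATTC) start at positions 27, 69, 86.
EcoRI cuts after the first base of each site, so after positions 27, 69, 86.
Circular molecule, 3 cuts → 3 fragments:
  28–69 → 42 bp
  70–86 → 17 bp
  87–161 then 1–27 → 75 + 27 = 102 bp
Sorted largest to smallest: 102, 42, 17 bp.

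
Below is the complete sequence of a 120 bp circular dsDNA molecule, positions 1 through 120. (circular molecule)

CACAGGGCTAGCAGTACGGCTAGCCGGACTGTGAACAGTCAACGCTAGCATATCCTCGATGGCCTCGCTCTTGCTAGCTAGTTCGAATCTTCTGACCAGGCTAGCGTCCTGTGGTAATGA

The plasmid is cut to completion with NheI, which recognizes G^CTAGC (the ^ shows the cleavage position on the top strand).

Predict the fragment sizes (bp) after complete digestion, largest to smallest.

NheI sites (GCTAGC) start at positions 7, 19, 44, 73, 100.
NheI cuts after the first base of each site, so after positions 7, 19, 44, 73, 100.
Circular molecule, 5 cuts → 5 fragments:
  8–19 → 12 bp
  20–44 → 25 bp
  45–73 → 29 bp
  74–100 → 27 bp
  101–120 then 1–7 → 20 + 7 = 27 bp
Sorted largest to smallest: 29, 27, 27, 25, 12 bp.

29, 27, 27, 25, 12 bp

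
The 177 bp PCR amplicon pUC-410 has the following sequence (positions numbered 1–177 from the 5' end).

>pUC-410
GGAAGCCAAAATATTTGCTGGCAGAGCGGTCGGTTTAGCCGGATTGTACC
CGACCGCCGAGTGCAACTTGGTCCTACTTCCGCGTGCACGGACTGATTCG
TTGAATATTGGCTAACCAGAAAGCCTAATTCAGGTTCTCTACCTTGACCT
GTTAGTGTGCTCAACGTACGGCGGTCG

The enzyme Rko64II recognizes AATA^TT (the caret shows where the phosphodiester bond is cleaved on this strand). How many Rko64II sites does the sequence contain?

2

AATATT occurs starting at positions 10, 104.
Rko64II cuts at 2 sites.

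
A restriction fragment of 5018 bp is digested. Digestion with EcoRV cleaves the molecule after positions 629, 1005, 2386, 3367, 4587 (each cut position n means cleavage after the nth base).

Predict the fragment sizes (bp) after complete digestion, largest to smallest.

Linear molecule, 5 cuts → 6 fragments:
  629 − 0 = 629 bp
  1005 − 629 = 376 bp
  2386 − 1005 = 1381 bp
  3367 − 2386 = 981 bp
  4587 − 3367 = 1220 bp
  5018 − 4587 = 431 bp
Sorted largest to smallest: 1381, 1220, 981, 629, 431, 376 bp.

1381, 1220, 981, 629, 431, 376 bp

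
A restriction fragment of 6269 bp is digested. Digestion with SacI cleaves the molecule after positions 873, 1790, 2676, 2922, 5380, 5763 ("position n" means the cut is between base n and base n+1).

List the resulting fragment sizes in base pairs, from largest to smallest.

Linear molecule, 6 cuts → 7 fragments:
  873 − 0 = 873 bp
  1790 − 873 = 917 bp
  2676 − 1790 = 886 bp
  2922 − 2676 = 246 bp
  5380 − 2922 = 2458 bp
  5763 − 5380 = 383 bp
  6269 − 5763 = 506 bp
Sorted largest to smallest: 2458, 917, 886, 873, 506, 383, 246 bp.

2458, 917, 886, 873, 506, 383, 246 bp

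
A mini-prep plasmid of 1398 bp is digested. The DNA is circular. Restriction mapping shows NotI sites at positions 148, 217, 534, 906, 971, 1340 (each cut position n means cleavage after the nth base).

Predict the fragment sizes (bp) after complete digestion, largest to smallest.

Circular molecule, 6 cuts → 6 fragments:
  217 − 148 = 69 bp
  534 − 217 = 317 bp
  906 − 534 = 372 bp
  971 − 906 = 65 bp
  1340 − 971 = 369 bp
  wrap: 1398 − 1340 + 148 = 206 bp
Sorted largest to smallest: 372, 369, 317, 206, 69, 65 bp.

372, 369, 317, 206, 69, 65 bp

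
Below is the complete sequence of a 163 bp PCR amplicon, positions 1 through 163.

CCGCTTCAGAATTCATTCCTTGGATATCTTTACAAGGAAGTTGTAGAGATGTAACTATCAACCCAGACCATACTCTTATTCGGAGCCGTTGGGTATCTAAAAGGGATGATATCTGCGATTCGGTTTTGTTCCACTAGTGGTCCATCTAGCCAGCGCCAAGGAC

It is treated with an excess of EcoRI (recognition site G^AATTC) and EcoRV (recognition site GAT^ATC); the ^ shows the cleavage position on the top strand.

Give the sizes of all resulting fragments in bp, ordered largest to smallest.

85, 53, 16, 9 bp

The EcoRI site (GAATTC) starts at position 9.
EcoRI cuts after the first base of each site, so after position 9.
EcoRV sites (GATATC) start at positions 23, 108.
EcoRV cuts after base 3 of each site, so after positions 25, 110.
Combined cut positions: 9, 25, 110.
Linear molecule, 3 cuts → 4 fragments:
  1–9 → 9 bp
  10–25 → 16 bp
  26–110 → 85 bp
  111–163 → 53 bp
Sorted largest to smallest: 85, 53, 16, 9 bp.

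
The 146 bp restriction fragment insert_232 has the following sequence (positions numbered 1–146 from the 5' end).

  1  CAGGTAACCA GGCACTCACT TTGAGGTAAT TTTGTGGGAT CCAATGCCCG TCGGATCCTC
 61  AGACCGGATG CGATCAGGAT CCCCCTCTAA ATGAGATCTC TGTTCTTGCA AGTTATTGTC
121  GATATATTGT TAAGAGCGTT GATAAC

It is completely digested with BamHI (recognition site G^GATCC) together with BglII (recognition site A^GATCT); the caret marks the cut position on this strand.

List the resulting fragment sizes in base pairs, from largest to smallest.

BamHI sites (GGATCC) start at positions 37, 53, 77.
BamHI cuts after the first base of each site, so after positions 37, 53, 77.
The BglII site (AGATCT) starts at position 94.
BglII cuts after the first base of each site, so after position 94.
Combined cut positions: 37, 53, 77, 94.
Linear molecule, 4 cuts → 5 fragments:
  1–37 → 37 bp
  38–53 → 16 bp
  54–77 → 24 bp
  78–94 → 17 bp
  95–146 → 52 bp
Sorted largest to smallest: 52, 37, 24, 17, 16 bp.

52, 37, 24, 17, 16 bp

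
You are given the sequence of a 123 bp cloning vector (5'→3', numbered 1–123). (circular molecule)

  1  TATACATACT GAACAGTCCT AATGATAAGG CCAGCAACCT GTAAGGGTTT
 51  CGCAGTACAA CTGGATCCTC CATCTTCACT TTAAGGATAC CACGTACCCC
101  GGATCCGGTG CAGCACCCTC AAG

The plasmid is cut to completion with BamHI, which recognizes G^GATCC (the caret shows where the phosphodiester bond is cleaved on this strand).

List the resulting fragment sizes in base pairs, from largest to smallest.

85, 38 bp

BamHI sites (GGATCC) start at positions 63, 101.
BamHI cuts after the first base of each site, so after positions 63, 101.
Circular molecule, 2 cuts → 2 fragments:
  64–101 → 38 bp
  102–123 then 1–63 → 22 + 63 = 85 bp
Sorted largest to smallest: 85, 38 bp.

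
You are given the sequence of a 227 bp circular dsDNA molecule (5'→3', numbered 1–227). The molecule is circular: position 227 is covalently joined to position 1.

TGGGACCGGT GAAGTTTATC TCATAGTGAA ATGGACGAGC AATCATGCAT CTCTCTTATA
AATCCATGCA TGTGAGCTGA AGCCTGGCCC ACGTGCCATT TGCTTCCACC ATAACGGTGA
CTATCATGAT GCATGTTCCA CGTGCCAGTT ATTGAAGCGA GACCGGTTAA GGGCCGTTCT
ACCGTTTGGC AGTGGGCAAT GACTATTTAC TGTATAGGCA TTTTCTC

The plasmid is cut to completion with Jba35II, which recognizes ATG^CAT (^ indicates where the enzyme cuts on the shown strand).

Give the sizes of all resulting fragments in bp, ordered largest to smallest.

Jba35II sites (ATGCAT) start at positions 45, 66, 129.
Jba35II cuts after base 3 of each site, so after positions 47, 68, 131.
Circular molecule, 3 cuts → 3 fragments:
  48–68 → 21 bp
  69–131 → 63 bp
  132–227 then 1–47 → 96 + 47 = 143 bp
Sorted largest to smallest: 143, 63, 21 bp.

143, 63, 21 bp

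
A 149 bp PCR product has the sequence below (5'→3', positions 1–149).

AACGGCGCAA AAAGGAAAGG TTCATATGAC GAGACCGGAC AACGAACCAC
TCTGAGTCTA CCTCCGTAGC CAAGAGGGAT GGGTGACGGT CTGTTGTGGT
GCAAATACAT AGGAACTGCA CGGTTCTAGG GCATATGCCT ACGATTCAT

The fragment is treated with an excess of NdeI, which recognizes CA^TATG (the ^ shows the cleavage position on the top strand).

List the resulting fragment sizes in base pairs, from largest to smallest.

NdeI sites (CATATG) start at positions 23, 132.
NdeI cuts after base 2 of each site, so after positions 24, 133.
Linear molecule, 2 cuts → 3 fragments:
  1–24 → 24 bp
  25–133 → 109 bp
  134–149 → 16 bp
Sorted largest to smallest: 109, 24, 16 bp.

109, 24, 16 bp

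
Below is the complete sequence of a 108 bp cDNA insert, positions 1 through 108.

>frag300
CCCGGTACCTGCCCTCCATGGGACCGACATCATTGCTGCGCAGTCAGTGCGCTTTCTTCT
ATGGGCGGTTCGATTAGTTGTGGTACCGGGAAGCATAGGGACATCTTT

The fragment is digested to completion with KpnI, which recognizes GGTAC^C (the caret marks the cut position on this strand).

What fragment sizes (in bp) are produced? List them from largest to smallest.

78, 22, 8 bp

KpnI sites (GGTACC) start at positions 4, 82.
KpnI cuts after base 5 of each site (before the last base), so after positions 8, 86.
Linear molecule, 2 cuts → 3 fragments:
  1–8 → 8 bp
  9–86 → 78 bp
  87–108 → 22 bp
Sorted largest to smallest: 78, 22, 8 bp.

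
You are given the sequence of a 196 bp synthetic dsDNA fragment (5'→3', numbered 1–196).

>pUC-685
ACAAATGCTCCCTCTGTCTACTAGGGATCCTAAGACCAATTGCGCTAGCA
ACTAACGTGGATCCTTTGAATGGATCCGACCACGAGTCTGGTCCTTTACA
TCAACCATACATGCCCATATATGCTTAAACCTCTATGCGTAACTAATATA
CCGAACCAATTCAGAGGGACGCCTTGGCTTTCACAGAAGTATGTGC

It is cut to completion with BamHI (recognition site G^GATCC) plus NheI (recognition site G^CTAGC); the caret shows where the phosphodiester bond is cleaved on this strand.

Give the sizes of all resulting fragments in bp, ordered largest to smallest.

124, 25, 19, 15, 13 bp

BamHI sites (GGATCC) start at positions 25, 59, 72.
BamHI cuts after the first base of each site, so after positions 25, 59, 72.
The NheI site (GCTAGC) starts at position 44.
NheI cuts after the first base of each site, so after position 44.
Combined cut positions: 25, 44, 59, 72.
Linear molecule, 4 cuts → 5 fragments:
  1–25 → 25 bp
  26–44 → 19 bp
  45–59 → 15 bp
  60–72 → 13 bp
  73–196 → 124 bp
Sorted largest to smallest: 124, 25, 19, 15, 13 bp.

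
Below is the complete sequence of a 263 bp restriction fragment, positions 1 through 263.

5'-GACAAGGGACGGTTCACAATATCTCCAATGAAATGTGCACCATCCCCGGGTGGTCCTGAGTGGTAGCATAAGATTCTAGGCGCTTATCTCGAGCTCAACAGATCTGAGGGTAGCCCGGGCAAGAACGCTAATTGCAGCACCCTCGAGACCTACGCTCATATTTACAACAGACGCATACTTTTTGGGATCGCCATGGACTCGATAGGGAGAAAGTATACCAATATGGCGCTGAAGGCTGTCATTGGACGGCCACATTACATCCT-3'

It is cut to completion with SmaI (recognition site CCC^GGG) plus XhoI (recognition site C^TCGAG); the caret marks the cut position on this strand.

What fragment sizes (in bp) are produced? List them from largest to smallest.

SmaI sites (CCCGGG) start at positions 45, 114.
SmaI cuts after base 3 of each site, so after positions 47, 116.
XhoI sites (CTCGAG) start at positions 88, 142.
XhoI cuts after the first base of each site, so after positions 88, 142.
Combined cut positions: 47, 88, 116, 142.
Linear molecule, 4 cuts → 5 fragments:
  1–47 → 47 bp
  48–88 → 41 bp
  89–116 → 28 bp
  117–142 → 26 bp
  143–263 → 121 bp
Sorted largest to smallest: 121, 47, 41, 28, 26 bp.

121, 47, 41, 28, 26 bp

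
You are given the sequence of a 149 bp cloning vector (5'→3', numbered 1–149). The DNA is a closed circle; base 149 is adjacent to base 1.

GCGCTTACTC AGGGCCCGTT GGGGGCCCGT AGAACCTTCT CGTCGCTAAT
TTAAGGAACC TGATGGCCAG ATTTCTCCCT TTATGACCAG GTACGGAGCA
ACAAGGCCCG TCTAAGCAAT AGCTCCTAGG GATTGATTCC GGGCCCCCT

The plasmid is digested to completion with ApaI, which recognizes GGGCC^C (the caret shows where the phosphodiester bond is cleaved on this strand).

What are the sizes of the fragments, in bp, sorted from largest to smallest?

ApaI sites (GGGCCC) start at positions 12, 23, 141.
ApaI cuts after base 5 of each site (before the last base), so after positions 16, 27, 145.
Circular molecule, 3 cuts → 3 fragments:
  17–27 → 11 bp
  28–145 → 118 bp
  146–149 then 1–16 → 4 + 16 = 20 bp
Sorted largest to smallest: 118, 20, 11 bp.

118, 20, 11 bp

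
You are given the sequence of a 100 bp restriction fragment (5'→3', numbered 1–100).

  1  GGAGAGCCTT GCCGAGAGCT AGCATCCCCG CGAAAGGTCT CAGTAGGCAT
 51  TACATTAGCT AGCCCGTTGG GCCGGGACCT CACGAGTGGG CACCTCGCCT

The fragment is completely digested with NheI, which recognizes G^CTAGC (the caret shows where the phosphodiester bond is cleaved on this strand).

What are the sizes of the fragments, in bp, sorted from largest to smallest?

42, 40, 18 bp

NheI sites (GCTAGC) start at positions 18, 58.
NheI cuts after the first base of each site, so after positions 18, 58.
Linear molecule, 2 cuts → 3 fragments:
  1–18 → 18 bp
  19–58 → 40 bp
  59–100 → 42 bp
Sorted largest to smallest: 42, 40, 18 bp.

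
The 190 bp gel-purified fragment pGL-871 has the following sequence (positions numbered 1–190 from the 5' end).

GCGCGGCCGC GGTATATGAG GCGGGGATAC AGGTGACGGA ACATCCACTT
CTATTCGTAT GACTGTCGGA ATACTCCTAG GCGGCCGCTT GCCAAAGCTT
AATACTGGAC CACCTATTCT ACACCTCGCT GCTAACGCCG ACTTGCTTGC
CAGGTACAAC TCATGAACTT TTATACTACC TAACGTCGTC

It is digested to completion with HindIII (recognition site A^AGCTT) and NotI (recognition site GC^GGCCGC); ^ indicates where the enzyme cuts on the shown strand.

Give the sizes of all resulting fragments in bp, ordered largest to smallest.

The HindIII site (AAGCTT) starts at position 95.
HindIII cuts after the first base of each site, so after position 95.
NotI sites (GCGGCCGC) start at positions 3, 81.
NotI cuts after base 2 of each site, so after positions 4, 82.
Combined cut positions: 4, 82, 95.
Linear molecule, 3 cuts → 4 fragments:
  1–4 → 4 bp
  5–82 → 78 bp
  83–95 → 13 bp
  96–190 → 95 bp
Sorted largest to smallest: 95, 78, 13, 4 bp.

95, 78, 13, 4 bp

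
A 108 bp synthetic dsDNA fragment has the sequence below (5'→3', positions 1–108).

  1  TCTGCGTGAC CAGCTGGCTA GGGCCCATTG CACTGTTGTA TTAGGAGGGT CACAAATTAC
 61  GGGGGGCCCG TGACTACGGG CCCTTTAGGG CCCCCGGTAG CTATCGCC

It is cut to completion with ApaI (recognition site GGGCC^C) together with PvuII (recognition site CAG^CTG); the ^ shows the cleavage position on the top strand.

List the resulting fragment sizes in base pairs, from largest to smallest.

ApaI sites (GGGCCC) start at positions 21, 64, 78, 88.
ApaI cuts after base 5 of each site (before the last base), so after positions 25, 68, 82, 92.
The PvuII site (CAGCTG) starts at position 11.
PvuII cuts after base 3 of each site, so after position 13.
Combined cut positions: 13, 25, 68, 82, 92.
Linear molecule, 5 cuts → 6 fragments:
  1–13 → 13 bp
  14–25 → 12 bp
  26–68 → 43 bp
  69–82 → 14 bp
  83–92 → 10 bp
  93–108 → 16 bp
Sorted largest to smallest: 43, 16, 14, 13, 12, 10 bp.

43, 16, 14, 13, 12, 10 bp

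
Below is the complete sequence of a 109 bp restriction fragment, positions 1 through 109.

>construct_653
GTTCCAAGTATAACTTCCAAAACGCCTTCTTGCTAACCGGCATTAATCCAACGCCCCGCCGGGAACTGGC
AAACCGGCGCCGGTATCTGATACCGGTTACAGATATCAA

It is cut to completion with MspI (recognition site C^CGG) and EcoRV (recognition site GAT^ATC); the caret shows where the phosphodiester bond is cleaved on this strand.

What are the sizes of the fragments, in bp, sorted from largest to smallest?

MspI sites (CCGG) start at positions 37, 59, 74, 80, 93.
MspI cuts after the first base of each site, so after positions 37, 59, 74, 80, 93.
The EcoRV site (GATATC) starts at position 102.
EcoRV cuts after base 3 of each site, so after position 104.
Combined cut positions: 37, 59, 74, 80, 93, 104.
Linear molecule, 6 cuts → 7 fragments:
  1–37 → 37 bp
  38–59 → 22 bp
  60–74 → 15 bp
  75–80 → 6 bp
  81–93 → 13 bp
  94–104 → 11 bp
  105–109 → 5 bp
Sorted largest to smallest: 37, 22, 15, 13, 11, 6, 5 bp.

37, 22, 15, 13, 11, 6, 5 bp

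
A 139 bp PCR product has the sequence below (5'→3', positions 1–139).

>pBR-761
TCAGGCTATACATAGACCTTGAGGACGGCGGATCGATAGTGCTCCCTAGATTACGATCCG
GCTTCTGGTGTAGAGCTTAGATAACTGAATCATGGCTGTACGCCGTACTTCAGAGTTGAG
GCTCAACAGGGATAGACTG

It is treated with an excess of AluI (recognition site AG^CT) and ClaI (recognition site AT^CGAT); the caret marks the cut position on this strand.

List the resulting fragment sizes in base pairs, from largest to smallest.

64, 42, 33 bp

The AluI site (AGCT) starts at position 74.
AluI cuts after base 2 of each site, so after position 75.
The ClaI site (ATCGAT) starts at position 32.
ClaI cuts after base 2 of each site, so after position 33.
Combined cut positions: 33, 75.
Linear molecule, 2 cuts → 3 fragments:
  1–33 → 33 bp
  34–75 → 42 bp
  76–139 → 64 bp
Sorted largest to smallest: 64, 42, 33 bp.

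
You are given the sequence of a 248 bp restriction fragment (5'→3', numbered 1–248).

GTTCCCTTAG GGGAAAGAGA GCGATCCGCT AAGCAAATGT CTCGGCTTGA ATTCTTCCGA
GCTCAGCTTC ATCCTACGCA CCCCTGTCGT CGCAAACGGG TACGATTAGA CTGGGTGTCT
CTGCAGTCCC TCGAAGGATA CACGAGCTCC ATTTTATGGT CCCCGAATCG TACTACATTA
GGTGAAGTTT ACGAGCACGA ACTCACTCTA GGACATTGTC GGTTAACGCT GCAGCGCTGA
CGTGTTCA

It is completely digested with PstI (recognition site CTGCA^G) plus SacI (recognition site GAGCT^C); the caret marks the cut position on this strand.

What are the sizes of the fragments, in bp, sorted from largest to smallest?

PstI sites (CTGCAG) start at positions 121, 229.
PstI cuts after base 5 of each site (before the last base), so after positions 125, 233.
SacI sites (GAGCTC) start at positions 59, 144.
SacI cuts after base 5 of each site (before the last base), so after positions 63, 148.
Combined cut positions: 63, 125, 148, 233.
Linear molecule, 4 cuts → 5 fragments:
  1–63 → 63 bp
  64–125 → 62 bp
  126–148 → 23 bp
  149–233 → 85 bp
  234–248 → 15 bp
Sorted largest to smallest: 85, 63, 62, 23, 15 bp.

85, 63, 62, 23, 15 bp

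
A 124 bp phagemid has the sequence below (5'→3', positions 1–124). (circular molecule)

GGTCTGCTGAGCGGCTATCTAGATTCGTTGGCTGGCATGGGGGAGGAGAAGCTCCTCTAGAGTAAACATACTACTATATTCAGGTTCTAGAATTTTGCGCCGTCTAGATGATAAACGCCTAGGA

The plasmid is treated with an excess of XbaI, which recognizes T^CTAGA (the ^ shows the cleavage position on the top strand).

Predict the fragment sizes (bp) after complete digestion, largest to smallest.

XbaI sites (TCTAGA) start at positions 18, 56, 86, 103.
XbaI cuts after the first base of each site, so after positions 18, 56, 86, 103.
Circular molecule, 4 cuts → 4 fragments:
  19–56 → 38 bp
  57–86 → 30 bp
  87–103 → 17 bp
  104–124 then 1–18 → 21 + 18 = 39 bp
Sorted largest to smallest: 39, 38, 30, 17 bp.

39, 38, 30, 17 bp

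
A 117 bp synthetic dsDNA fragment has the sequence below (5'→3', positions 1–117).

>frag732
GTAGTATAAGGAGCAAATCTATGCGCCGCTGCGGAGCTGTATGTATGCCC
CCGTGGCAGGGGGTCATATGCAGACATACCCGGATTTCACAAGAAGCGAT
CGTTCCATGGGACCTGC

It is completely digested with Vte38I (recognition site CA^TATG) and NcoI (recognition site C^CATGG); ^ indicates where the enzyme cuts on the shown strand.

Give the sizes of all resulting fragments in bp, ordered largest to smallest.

66, 39, 12 bp

The Vte38I site (CATATG) starts at position 65.
Vte38I cuts after base 2 of each site, so after position 66.
The NcoI site (CCATGG) starts at position 105.
NcoI cuts after the first base of each site, so after position 105.
Combined cut positions: 66, 105.
Linear molecule, 2 cuts → 3 fragments:
  1–66 → 66 bp
  67–105 → 39 bp
  106–117 → 12 bp
Sorted largest to smallest: 66, 39, 12 bp.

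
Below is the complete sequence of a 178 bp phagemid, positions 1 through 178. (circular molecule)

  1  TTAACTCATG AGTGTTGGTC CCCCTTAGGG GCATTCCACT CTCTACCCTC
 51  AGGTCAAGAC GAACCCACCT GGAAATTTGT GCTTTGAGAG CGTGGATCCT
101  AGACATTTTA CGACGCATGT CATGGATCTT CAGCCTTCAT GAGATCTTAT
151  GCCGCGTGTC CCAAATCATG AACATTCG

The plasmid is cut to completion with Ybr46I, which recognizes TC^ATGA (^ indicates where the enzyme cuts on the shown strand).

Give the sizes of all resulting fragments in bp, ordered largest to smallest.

Ybr46I sites (TCATGA) start at positions 6, 137, 166.
Ybr46I cuts after base 2 of each site, so after positions 7, 138, 167.
Circular molecule, 3 cuts → 3 fragments:
  8–138 → 131 bp
  139–167 → 29 bp
  168–178 then 1–7 → 11 + 7 = 18 bp
Sorted largest to smallest: 131, 29, 18 bp.

131, 29, 18 bp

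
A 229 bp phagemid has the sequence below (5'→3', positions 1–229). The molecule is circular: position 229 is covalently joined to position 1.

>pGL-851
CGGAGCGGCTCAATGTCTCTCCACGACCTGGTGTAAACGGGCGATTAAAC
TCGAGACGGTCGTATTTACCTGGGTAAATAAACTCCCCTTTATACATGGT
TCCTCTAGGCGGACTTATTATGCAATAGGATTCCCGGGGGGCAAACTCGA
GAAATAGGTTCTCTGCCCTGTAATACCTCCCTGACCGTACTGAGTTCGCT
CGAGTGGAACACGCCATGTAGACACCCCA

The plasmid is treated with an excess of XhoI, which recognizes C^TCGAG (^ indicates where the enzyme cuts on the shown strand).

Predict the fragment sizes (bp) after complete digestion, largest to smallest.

96, 80, 53 bp

XhoI sites (CTCGAG) start at positions 50, 146, 199.
XhoI cuts after the first base of each site, so after positions 50, 146, 199.
Circular molecule, 3 cuts → 3 fragments:
  51–146 → 96 bp
  147–199 → 53 bp
  200–229 then 1–50 → 30 + 50 = 80 bp
Sorted largest to smallest: 96, 80, 53 bp.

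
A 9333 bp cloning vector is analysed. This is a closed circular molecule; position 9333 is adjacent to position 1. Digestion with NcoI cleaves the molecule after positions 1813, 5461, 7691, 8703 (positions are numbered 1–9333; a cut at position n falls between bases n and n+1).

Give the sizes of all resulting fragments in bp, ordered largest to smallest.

3648, 2443, 2230, 1012 bp

Circular molecule, 4 cuts → 4 fragments:
  5461 − 1813 = 3648 bp
  7691 − 5461 = 2230 bp
  8703 − 7691 = 1012 bp
  wrap: 9333 − 8703 + 1813 = 2443 bp
Sorted largest to smallest: 3648, 2443, 2230, 1012 bp.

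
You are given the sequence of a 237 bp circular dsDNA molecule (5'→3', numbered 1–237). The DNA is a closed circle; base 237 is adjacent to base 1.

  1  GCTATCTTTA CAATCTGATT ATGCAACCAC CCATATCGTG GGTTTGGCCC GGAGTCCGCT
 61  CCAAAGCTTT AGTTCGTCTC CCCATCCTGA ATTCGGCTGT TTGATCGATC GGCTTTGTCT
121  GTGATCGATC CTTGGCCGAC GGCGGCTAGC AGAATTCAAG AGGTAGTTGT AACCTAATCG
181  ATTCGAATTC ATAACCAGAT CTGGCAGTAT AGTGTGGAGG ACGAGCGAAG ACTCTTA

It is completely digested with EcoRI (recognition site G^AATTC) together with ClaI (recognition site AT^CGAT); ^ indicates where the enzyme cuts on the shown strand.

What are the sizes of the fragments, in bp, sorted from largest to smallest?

141, 27, 26, 20, 16, 7 bp

EcoRI sites (GAATTC) start at positions 89, 152, 185.
EcoRI cuts after the first base of each site, so after positions 89, 152, 185.
ClaI sites (ATCGAT) start at positions 104, 124, 177.
ClaI cuts after base 2 of each site, so after positions 105, 125, 178.
Combined cut positions: 89, 105, 125, 152, 178, 185.
Circular molecule, 6 cuts → 6 fragments:
  90–105 → 16 bp
  106–125 → 20 bp
  126–152 → 27 bp
  153–178 → 26 bp
  179–185 → 7 bp
  186–237 then 1–89 → 52 + 89 = 141 bp
Sorted largest to smallest: 141, 27, 26, 20, 16, 7 bp.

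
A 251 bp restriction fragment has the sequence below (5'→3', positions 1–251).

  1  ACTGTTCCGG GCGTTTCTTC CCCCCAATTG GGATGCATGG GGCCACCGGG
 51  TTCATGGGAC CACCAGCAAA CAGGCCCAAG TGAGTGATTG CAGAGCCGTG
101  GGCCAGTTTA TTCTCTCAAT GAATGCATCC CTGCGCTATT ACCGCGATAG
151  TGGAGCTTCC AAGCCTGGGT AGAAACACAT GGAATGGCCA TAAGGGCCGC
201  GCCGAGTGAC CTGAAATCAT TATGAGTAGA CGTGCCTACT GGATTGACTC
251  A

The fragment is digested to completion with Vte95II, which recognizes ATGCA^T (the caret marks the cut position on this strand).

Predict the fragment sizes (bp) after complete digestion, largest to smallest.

124, 90, 37 bp

Vte95II sites (ATGCAT) start at positions 33, 123.
Vte95II cuts after base 5 of each site (before the last base), so after positions 37, 127.
Linear molecule, 2 cuts → 3 fragments:
  1–37 → 37 bp
  38–127 → 90 bp
  128–251 → 124 bp
Sorted largest to smallest: 124, 90, 37 bp.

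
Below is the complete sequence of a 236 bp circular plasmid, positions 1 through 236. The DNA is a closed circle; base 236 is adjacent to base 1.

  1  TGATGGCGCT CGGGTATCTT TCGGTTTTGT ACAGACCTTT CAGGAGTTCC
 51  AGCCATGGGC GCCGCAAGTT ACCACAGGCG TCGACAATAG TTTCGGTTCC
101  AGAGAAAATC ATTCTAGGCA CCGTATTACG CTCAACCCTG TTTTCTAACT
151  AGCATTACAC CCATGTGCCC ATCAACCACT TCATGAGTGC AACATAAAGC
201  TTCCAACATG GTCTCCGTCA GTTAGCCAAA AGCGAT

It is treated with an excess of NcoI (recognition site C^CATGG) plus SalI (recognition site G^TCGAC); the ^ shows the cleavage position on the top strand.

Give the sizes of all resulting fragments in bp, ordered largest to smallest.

The NcoI site (CCATGG) starts at position 53.
NcoI cuts after the first base of each site, so after position 53.
The SalI site (GTCGAC) starts at position 80.
SalI cuts after the first base of each site, so after position 80.
Combined cut positions: 53, 80.
Circular molecule, 2 cuts → 2 fragments:
  54–80 → 27 bp
  81–236 then 1–53 → 156 + 53 = 209 bp
Sorted largest to smallest: 209, 27 bp.

209, 27 bp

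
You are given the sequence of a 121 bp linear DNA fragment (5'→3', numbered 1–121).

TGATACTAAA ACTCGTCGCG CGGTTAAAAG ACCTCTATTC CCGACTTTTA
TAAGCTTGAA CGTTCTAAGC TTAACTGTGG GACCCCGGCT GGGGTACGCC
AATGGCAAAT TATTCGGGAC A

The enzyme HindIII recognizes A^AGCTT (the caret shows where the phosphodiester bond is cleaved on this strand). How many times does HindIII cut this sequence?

AAGCTT occurs starting at positions 52, 67.
HindIII cuts at 2 sites.

2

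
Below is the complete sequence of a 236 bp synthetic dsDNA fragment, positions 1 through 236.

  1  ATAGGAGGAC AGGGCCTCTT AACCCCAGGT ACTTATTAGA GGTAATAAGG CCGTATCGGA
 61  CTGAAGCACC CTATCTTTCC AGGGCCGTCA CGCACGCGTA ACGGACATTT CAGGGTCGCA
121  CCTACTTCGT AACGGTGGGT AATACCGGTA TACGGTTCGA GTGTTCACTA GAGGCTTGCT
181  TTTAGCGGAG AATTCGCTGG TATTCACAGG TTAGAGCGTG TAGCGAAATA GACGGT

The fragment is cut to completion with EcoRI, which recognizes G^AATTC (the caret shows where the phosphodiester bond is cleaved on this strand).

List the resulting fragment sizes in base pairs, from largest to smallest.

190, 46 bp

The EcoRI site (GAATTC) starts at position 190.
EcoRI cuts after the first base of each site, so after position 190.
Linear molecule, 1 cut → 2 fragments:
  1–190 → 190 bp
  191–236 → 46 bp
Sorted largest to smallest: 190, 46 bp.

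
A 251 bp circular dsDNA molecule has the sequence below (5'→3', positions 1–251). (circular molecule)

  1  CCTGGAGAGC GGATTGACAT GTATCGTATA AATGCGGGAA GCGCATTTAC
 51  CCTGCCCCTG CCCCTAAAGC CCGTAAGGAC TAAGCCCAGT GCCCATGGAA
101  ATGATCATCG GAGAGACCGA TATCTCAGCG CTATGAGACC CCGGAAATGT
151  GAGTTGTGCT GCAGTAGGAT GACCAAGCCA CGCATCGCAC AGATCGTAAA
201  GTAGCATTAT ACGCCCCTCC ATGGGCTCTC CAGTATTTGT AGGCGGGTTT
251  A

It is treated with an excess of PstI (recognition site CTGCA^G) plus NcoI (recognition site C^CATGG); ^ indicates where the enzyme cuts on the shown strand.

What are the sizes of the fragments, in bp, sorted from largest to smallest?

The PstI site (CTGCAG) starts at position 159.
PstI cuts after base 5 of each site (before the last base), so after position 163.
NcoI sites (CCATGG) start at positions 93, 219.
NcoI cuts after the first base of each site, so after positions 93, 219.
Combined cut positions: 93, 163, 219.
Circular molecule, 3 cuts → 3 fragments:
  94–163 → 70 bp
  164–219 → 56 bp
  220–251 then 1–93 → 32 + 93 = 125 bp
Sorted largest to smallest: 125, 70, 56 bp.

125, 70, 56 bp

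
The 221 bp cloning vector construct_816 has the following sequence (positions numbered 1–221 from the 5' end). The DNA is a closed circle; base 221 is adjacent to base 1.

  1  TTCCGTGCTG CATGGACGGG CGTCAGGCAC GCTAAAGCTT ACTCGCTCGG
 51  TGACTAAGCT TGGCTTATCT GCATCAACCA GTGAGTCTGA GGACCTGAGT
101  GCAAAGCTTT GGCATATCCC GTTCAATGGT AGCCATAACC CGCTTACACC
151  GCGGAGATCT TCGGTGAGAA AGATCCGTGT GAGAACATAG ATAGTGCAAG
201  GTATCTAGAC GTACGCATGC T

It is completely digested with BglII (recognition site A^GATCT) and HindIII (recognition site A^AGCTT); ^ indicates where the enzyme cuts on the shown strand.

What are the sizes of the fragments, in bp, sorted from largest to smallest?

101, 51, 48, 21 bp

The BglII site (AGATCT) starts at position 155.
BglII cuts after the first base of each site, so after position 155.
HindIII sites (AAGCTT) start at positions 35, 56, 104.
HindIII cuts after the first base of each site, so after positions 35, 56, 104.
Combined cut positions: 35, 56, 104, 155.
Circular molecule, 4 cuts → 4 fragments:
  36–56 → 21 bp
  57–104 → 48 bp
  105–155 → 51 bp
  156–221 then 1–35 → 66 + 35 = 101 bp
Sorted largest to smallest: 101, 51, 48, 21 bp.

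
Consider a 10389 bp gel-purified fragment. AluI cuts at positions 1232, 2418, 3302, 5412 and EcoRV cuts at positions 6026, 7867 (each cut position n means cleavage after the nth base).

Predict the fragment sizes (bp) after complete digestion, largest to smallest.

2522, 2110, 1841, 1232, 1186, 884, 614 bp

Combined cut positions (sorted): 1232, 2418, 3302, 5412, 6026, 7867.
Linear molecule, 6 cuts → 7 fragments:
  1232 − 0 = 1232 bp
  2418 − 1232 = 1186 bp
  3302 − 2418 = 884 bp
  5412 − 3302 = 2110 bp
  6026 − 5412 = 614 bp
  7867 − 6026 = 1841 bp
  10389 − 7867 = 2522 bp
Sorted largest to smallest: 2522, 2110, 1841, 1232, 1186, 884, 614 bp.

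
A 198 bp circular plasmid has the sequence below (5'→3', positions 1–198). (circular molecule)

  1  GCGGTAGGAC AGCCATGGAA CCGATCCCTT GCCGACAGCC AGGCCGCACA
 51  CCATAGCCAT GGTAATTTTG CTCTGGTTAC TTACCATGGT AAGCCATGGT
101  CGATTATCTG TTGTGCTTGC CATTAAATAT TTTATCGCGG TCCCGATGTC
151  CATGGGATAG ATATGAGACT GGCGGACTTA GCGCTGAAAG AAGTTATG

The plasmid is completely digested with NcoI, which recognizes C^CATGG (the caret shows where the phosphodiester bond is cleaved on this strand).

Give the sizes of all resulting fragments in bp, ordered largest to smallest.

61, 56, 44, 27, 10 bp

NcoI sites (CCATGG) start at positions 13, 57, 84, 94, 150.
NcoI cuts after the first base of each site, so after positions 13, 57, 84, 94, 150.
Circular molecule, 5 cuts → 5 fragments:
  14–57 → 44 bp
  58–84 → 27 bp
  85–94 → 10 bp
  95–150 → 56 bp
  151–198 then 1–13 → 48 + 13 = 61 bp
Sorted largest to smallest: 61, 56, 44, 27, 10 bp.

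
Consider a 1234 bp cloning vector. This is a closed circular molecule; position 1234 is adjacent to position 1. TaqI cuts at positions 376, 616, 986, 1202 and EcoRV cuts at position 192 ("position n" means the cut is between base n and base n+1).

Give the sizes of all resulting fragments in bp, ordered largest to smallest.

370, 240, 224, 216, 184 bp

Combined cut positions (sorted): 192, 376, 616, 986, 1202.
Circular molecule, 5 cuts → 5 fragments:
  376 − 192 = 184 bp
  616 − 376 = 240 bp
  986 − 616 = 370 bp
  1202 − 986 = 216 bp
  wrap: 1234 − 1202 + 192 = 224 bp
Sorted largest to smallest: 370, 240, 224, 216, 184 bp.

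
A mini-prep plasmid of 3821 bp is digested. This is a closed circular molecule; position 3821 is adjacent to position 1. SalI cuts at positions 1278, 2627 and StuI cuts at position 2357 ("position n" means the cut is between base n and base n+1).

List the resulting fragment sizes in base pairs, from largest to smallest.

Combined cut positions (sorted): 1278, 2357, 2627.
Circular molecule, 3 cuts → 3 fragments:
  2357 − 1278 = 1079 bp
  2627 − 2357 = 270 bp
  wrap: 3821 − 2627 + 1278 = 2472 bp
Sorted largest to smallest: 2472, 1079, 270 bp.

2472, 1079, 270 bp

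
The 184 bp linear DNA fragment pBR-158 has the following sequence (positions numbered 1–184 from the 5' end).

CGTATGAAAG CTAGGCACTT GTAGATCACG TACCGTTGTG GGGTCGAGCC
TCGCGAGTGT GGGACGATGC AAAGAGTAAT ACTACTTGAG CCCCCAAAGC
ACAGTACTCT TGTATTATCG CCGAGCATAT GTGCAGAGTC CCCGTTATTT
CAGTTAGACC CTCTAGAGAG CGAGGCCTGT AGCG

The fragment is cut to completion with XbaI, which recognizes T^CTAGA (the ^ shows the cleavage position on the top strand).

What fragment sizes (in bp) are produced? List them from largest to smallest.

The XbaI site (TCTAGA) starts at position 162.
XbaI cuts after the first base of each site, so after position 162.
Linear molecule, 1 cut → 2 fragments:
  1–162 → 162 bp
  163–184 → 22 bp
Sorted largest to smallest: 162, 22 bp.

162, 22 bp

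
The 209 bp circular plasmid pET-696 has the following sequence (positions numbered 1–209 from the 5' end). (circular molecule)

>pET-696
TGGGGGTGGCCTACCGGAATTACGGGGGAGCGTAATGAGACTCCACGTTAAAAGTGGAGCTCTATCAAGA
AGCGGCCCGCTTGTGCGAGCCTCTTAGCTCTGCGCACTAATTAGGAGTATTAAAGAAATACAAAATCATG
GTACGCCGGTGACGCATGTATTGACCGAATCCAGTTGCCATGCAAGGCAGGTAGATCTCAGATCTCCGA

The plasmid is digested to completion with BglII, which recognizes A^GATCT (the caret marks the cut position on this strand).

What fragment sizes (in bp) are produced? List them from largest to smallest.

202, 7 bp

BglII sites (AGATCT) start at positions 193, 200.
BglII cuts after the first base of each site, so after positions 193, 200.
Circular molecule, 2 cuts → 2 fragments:
  194–200 → 7 bp
  201–209 then 1–193 → 9 + 193 = 202 bp
Sorted largest to smallest: 202, 7 bp.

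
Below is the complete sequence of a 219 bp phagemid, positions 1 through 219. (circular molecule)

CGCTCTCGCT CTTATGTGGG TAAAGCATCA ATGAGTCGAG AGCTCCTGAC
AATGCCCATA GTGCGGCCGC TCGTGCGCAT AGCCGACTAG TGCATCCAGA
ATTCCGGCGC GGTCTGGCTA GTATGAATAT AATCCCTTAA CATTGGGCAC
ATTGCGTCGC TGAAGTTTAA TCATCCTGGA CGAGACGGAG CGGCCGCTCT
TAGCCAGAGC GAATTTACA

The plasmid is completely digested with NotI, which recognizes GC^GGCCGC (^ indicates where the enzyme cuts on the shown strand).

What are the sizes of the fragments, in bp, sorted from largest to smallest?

127, 92 bp

NotI sites (GCGGCCGC) start at positions 63, 190.
NotI cuts after base 2 of each site, so after positions 64, 191.
Circular molecule, 2 cuts → 2 fragments:
  65–191 → 127 bp
  192–219 then 1–64 → 28 + 64 = 92 bp
Sorted largest to smallest: 127, 92 bp.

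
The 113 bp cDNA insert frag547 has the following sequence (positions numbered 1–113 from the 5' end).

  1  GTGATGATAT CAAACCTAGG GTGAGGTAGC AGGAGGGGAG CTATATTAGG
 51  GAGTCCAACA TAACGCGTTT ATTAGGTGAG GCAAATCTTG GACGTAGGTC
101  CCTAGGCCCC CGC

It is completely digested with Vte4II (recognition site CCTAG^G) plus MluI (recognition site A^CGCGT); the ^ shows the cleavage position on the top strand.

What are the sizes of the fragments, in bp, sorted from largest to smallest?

44, 42, 19, 8 bp

Vte4II sites (CCTAGG) start at positions 15, 101.
Vte4II cuts after base 5 of each site (before the last base), so after positions 19, 105.
The MluI site (ACGCGT) starts at position 63.
MluI cuts after the first base of each site, so after position 63.
Combined cut positions: 19, 63, 105.
Linear molecule, 3 cuts → 4 fragments:
  1–19 → 19 bp
  20–63 → 44 bp
  64–105 → 42 bp
  106–113 → 8 bp
Sorted largest to smallest: 44, 42, 19, 8 bp.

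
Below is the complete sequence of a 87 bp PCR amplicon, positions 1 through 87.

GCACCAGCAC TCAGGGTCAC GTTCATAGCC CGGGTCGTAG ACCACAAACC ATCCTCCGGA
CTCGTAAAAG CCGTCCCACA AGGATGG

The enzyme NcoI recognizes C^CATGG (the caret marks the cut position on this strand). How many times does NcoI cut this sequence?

No occurrence of CCATGG is present in the sequence.
NcoI does not cut: 0 sites.

0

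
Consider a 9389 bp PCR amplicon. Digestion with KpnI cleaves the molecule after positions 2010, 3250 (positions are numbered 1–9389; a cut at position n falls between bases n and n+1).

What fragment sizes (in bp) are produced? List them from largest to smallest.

6139, 2010, 1240 bp

Linear molecule, 2 cuts → 3 fragments:
  2010 − 0 = 2010 bp
  3250 − 2010 = 1240 bp
  9389 − 3250 = 6139 bp
Sorted largest to smallest: 6139, 2010, 1240 bp.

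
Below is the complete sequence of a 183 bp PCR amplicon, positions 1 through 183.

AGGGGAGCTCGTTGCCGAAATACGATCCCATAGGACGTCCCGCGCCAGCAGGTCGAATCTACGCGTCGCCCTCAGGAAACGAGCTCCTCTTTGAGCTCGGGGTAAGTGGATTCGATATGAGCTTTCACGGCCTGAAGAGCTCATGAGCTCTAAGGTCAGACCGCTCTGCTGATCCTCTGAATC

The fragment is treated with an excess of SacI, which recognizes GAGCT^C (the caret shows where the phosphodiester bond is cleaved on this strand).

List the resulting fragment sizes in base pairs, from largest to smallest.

SacI sites (GAGCTC) start at positions 5, 81, 93, 137, 145.
SacI cuts after base 5 of each site (before the last base), so after positions 9, 85, 97, 141, 149.
Linear molecule, 5 cuts → 6 fragments:
  1–9 → 9 bp
  10–85 → 76 bp
  86–97 → 12 bp
  98–141 → 44 bp
  142–149 → 8 bp
  150–183 → 34 bp
Sorted largest to smallest: 76, 44, 34, 12, 9, 8 bp.

76, 44, 34, 12, 9, 8 bp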